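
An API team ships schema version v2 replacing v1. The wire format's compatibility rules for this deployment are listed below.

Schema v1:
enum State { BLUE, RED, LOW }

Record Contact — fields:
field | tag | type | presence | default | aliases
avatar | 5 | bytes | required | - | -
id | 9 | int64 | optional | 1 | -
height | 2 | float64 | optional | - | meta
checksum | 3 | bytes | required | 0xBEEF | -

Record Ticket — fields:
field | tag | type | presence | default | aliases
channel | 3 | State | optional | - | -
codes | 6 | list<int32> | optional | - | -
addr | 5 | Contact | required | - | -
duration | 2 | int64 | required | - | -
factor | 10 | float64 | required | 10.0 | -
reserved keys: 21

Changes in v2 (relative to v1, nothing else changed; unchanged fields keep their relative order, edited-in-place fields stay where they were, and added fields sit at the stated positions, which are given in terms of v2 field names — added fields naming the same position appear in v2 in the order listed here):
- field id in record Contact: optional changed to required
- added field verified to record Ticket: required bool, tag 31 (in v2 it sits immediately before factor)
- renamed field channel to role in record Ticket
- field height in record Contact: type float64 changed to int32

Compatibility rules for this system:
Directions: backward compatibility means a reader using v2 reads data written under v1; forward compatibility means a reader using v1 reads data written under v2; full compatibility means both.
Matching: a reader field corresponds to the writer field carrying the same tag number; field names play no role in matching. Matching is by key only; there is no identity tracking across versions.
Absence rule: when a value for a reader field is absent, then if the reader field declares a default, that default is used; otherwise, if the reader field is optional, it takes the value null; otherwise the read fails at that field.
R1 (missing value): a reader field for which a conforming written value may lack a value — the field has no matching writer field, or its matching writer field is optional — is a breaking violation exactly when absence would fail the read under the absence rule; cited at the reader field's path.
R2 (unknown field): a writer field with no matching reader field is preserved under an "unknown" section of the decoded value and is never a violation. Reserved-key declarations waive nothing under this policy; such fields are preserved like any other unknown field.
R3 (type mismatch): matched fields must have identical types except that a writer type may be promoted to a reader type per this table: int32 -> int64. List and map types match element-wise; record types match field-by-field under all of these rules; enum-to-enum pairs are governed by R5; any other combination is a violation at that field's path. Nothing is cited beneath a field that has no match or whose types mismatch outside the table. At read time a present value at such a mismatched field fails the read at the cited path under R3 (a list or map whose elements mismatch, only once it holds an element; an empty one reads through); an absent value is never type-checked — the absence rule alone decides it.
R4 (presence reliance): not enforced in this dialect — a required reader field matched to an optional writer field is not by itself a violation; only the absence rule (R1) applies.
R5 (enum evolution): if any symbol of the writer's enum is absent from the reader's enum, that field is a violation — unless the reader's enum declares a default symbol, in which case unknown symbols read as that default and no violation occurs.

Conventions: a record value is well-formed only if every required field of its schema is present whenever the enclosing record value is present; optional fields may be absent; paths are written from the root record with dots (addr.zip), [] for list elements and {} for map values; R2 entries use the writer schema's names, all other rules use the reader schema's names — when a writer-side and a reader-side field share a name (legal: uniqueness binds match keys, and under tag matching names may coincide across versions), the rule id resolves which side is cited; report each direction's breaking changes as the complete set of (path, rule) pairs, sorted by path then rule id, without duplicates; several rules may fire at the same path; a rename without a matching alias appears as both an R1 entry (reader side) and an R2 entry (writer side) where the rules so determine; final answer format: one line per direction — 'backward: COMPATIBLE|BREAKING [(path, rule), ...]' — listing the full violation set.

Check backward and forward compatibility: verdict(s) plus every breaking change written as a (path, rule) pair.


in Ticket below, arrows point writer -> reader
backward for Ticket (reader v2, writer v1):
  role: paired with writer channel (State -> State; writer optional)
  codes: paired with writer codes (list<int32> -> list<int32>; writer optional)
  addr: paired with writer addr (Contact -> Contact; writer required)
  duration: paired with writer duration (int64 -> int64; writer required)
  verified: no writer-side match
  factor: paired with writer factor (float64 -> float64; writer required)
  addr.avatar: paired with writer addr.avatar (bytes -> bytes; writer required)
  addr.id: paired with writer addr.id (int64 -> int64; writer optional)
  addr.height: paired with writer addr.height (float64 -> int32; writer optional)
  addr.checksum: paired with writer addr.checksum (bytes -> bytes; writer required)
  breaking: (addr.height, R3)
  breaking: (verified, R1)
  backward on Ticket therefore BREAKING (2)
forward for Ticket (reader v1, writer v2):
  channel: paired with writer role (State -> State; writer optional)
  codes: paired with writer codes (list<int32> -> list<int32>; writer optional)
  addr: paired with writer addr (Contact -> Contact; writer required)
  duration: paired with writer duration (int64 -> int64; writer required)
  factor: paired with writer factor (float64 -> float64; writer required)
  verified (writer side), unknown to reader
  addr.avatar: paired with writer addr.avatar (bytes -> bytes; writer required)
  addr.id: paired with writer addr.id (int64 -> int64; writer required)
  addr.height: paired with writer addr.height (int32 -> float64; writer optional)
  addr.checksum: paired with writer addr.checksum (bytes -> bytes; writer required)
  breaking: (addr.height, R3)
  forward on Ticket therefore BREAKING (1)

backward: BREAKING [(addr.height, R3), (verified, R1)]; forward: BREAKING [(addr.height, R3)]


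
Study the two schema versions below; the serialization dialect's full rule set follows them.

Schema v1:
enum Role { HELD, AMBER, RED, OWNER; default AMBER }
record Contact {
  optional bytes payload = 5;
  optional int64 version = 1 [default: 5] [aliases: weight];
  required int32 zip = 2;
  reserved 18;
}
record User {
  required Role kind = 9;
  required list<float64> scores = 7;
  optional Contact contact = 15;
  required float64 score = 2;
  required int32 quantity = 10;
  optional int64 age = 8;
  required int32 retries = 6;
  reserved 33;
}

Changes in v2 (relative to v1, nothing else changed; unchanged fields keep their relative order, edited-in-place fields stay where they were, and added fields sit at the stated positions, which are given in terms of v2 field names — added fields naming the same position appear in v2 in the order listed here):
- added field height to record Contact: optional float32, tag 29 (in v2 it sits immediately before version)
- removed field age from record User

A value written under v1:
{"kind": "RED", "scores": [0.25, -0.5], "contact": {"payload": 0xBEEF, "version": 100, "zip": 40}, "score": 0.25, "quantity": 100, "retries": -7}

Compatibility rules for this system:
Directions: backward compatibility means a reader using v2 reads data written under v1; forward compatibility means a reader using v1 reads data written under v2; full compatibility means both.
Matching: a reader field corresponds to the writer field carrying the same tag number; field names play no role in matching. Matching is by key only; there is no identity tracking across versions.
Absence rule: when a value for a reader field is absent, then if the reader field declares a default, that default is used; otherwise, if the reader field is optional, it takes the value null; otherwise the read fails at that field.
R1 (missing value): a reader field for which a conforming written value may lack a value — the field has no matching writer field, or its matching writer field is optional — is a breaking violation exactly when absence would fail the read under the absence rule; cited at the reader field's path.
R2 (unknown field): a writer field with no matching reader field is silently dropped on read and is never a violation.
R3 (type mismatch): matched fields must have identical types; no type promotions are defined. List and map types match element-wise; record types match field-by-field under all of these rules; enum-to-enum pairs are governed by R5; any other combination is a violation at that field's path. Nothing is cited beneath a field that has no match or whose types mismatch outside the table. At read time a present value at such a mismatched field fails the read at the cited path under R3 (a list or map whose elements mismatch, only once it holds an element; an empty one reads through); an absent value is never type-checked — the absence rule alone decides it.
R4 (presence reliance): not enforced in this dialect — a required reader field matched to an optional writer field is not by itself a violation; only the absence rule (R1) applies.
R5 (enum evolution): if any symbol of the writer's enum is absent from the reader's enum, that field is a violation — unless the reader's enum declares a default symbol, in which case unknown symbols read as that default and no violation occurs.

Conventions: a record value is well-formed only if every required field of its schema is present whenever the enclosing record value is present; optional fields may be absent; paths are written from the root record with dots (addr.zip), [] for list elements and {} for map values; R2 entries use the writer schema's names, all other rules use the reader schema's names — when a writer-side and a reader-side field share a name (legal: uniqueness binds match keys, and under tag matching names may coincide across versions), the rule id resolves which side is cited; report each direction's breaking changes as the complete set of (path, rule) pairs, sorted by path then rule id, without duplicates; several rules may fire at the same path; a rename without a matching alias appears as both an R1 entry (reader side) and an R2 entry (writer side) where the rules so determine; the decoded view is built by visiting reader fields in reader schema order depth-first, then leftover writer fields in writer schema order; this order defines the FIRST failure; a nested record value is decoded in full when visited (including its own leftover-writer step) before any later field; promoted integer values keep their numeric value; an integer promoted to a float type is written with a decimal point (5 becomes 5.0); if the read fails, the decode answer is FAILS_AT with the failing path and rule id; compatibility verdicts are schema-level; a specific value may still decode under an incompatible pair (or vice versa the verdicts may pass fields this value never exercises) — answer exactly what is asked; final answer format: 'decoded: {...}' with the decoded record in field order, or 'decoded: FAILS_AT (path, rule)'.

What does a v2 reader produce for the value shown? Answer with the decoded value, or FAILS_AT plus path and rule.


the writer's type comes first in each User pair
decoding the User value with the v2 reader:
  kind := "RED"
  scores := [0.25, -0.5]
  contact.payload := 0xBEEF
  contact.height := null (absent, optional -> null)
  contact.version := 100
  contact.zip := 40
  score := 0.25
  quantity := 100
  retries := -7
  => decoded: {"kind": "RED", "scores": [0.25, -0.5], "contact": {"payload": 0xBEEF, "height": null, "version": 100, "zip": 40}, "score": 0.25, "quantity": 100, "retries": -7}

decoded: {"kind": "RED", "scores": [0.25, -0.5], "contact": {"payload": 0xBEEF, "height": null, "version": 100, "zip": 40}, "score": 0.25, "quantity": 100, "retries": -7}


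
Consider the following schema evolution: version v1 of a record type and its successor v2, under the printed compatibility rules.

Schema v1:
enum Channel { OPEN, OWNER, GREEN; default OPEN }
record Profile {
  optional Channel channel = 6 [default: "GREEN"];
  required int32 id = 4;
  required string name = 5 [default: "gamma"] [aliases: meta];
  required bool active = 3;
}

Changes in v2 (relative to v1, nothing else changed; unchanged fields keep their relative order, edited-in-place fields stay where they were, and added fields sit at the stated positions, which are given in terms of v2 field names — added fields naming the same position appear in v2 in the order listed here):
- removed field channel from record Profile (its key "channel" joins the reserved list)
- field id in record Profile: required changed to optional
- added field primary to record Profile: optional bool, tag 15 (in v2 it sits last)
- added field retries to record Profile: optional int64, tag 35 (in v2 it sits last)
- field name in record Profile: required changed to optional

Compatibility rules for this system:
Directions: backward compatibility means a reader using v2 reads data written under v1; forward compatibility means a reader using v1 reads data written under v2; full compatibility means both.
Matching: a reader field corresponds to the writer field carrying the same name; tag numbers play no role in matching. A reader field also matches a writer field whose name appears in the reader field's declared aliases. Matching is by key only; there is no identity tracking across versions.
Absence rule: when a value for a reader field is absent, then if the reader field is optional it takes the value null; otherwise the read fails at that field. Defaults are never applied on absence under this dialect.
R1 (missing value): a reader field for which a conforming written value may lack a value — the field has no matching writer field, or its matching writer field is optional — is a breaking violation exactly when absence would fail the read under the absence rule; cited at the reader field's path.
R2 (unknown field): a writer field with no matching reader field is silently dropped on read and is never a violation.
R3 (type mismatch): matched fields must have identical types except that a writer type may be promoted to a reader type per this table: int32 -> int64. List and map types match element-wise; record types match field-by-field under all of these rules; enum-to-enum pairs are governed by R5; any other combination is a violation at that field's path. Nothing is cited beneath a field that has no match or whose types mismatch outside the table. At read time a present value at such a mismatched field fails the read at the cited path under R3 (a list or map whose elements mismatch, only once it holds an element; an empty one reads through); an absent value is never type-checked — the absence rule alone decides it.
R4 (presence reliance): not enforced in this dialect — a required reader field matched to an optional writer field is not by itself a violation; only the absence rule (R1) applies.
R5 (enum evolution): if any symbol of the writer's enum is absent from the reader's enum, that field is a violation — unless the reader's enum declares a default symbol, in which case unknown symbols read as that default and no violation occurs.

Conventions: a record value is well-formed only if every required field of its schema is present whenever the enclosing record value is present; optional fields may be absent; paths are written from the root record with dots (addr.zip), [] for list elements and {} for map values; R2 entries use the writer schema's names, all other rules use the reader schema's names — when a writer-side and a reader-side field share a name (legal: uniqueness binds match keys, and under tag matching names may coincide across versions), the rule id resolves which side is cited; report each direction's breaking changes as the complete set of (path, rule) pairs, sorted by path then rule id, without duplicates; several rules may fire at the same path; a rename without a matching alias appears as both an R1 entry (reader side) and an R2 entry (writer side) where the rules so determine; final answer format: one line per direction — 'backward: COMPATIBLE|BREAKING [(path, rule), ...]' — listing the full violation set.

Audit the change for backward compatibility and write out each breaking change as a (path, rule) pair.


each type pair in Profile: writer, then reader
backward analysis of Profile with v2 as reader and v1 as writer:
  int32 -> int32, writer required: id aligns to id
  string -> string, writer required: name aligns to name
  bool -> bool, writer required: active aligns to active
  no writer field matches reader primary
  no writer field matches reader retries
  writer channel: unknown to reader
  => backward: COMPATIBLE
ruling out the remaining Profile differences:
  removed field channel from record Profile (its key "channel" joins the reserved list) -> no rule fires on it in Profile's dialect; the asked verdict holds
  field id in record Profile: required changed to optional -> fires only in the forward direction of Profile, which is not asked here
  added field primary to record Profile: optional bool, tag 15 (in v2 it sits last) -> no rule fires on it in Profile's dialect; the asked verdict holds
  added field retries to record Profile: optional int64, tag 35 (in v2 it sits last) -> no rule fires on it in Profile's dialect; the asked verdict holds
  field name in record Profile: required changed to optional -> fires only in the forward direction of Profile, which is not asked here

backward: COMPATIBLE []


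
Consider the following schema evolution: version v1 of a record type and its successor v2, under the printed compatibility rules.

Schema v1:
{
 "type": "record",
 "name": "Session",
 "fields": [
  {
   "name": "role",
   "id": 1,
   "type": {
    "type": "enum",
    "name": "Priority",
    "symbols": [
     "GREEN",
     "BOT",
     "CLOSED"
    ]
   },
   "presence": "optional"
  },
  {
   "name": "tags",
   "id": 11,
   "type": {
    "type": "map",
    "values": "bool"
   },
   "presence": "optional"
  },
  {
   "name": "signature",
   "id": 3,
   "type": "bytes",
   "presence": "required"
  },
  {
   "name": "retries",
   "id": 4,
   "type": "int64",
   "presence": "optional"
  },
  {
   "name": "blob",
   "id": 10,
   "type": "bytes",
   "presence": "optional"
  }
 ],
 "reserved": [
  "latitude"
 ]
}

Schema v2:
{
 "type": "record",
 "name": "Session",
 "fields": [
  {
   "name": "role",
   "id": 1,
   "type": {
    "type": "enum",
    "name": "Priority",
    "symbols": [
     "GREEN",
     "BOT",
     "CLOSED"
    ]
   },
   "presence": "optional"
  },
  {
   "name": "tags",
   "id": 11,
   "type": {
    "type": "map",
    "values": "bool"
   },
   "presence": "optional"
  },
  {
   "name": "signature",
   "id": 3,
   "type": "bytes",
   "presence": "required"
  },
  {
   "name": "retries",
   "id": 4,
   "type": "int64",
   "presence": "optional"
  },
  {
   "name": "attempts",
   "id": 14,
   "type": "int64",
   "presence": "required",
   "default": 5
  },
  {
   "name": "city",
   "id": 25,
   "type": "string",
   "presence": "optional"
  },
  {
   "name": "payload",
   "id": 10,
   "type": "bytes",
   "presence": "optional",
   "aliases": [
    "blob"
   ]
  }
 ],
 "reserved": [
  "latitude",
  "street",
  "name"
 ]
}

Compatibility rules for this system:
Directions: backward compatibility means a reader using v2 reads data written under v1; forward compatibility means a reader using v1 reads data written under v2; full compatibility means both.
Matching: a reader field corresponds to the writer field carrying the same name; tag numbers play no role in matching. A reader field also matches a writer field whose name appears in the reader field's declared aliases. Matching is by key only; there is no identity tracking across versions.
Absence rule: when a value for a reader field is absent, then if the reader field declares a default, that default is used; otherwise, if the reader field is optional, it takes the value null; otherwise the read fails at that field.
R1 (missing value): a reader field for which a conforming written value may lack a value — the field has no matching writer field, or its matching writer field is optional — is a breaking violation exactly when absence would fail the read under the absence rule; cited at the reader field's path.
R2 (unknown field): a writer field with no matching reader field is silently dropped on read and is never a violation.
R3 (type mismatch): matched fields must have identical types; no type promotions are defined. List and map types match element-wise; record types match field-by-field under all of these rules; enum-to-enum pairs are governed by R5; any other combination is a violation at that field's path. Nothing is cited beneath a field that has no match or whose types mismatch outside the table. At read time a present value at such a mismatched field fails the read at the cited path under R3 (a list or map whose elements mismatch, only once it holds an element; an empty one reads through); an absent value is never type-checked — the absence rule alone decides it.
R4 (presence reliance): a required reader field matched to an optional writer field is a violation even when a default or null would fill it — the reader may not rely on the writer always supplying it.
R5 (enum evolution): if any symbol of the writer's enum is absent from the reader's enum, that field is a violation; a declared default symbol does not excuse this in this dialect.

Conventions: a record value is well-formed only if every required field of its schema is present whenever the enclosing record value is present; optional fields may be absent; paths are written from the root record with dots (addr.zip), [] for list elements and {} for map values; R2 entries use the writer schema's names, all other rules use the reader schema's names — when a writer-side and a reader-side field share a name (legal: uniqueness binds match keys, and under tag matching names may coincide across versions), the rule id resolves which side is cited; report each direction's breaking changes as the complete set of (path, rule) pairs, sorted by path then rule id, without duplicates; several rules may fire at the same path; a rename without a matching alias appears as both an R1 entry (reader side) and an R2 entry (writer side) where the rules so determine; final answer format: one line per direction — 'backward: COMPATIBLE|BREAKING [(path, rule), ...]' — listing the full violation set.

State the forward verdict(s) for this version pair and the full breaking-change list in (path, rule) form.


each type pair in Session: writer, then reader
forward for Session (reader v1, writer v2):
  writer optional, Priority -> Priority: reader role maps from writer role
  writer optional, map<string, bool> -> map<string, bool>: reader tags maps from writer tags
  writer required, bytes -> bytes: reader signature maps from writer signature
  writer optional, int64 -> int64: reader retries maps from writer retries
  blob has no writer counterpart
  writer attempts: unknown to reader
  writer city: unknown to reader
  writer payload: unknown to reader
  => forward: COMPATIBLE
remaining Session differences; none change what is asked:
  renamed field blob to payload in record Session (alias blob declared on the renamed field) -> fires no rule on Session, leaving the asked answer as it is
  added field attempts to record Session: required int64, tag 14, default 5 (in v2 it sits immediately before payload) -> fires no rule on Session, leaving the asked answer as it is
  added field city to record Session: optional string, tag 25 (in v2 it sits immediately before payload) -> fires no rule on Session, leaving the asked answer as it is

forward: COMPATIBLE []


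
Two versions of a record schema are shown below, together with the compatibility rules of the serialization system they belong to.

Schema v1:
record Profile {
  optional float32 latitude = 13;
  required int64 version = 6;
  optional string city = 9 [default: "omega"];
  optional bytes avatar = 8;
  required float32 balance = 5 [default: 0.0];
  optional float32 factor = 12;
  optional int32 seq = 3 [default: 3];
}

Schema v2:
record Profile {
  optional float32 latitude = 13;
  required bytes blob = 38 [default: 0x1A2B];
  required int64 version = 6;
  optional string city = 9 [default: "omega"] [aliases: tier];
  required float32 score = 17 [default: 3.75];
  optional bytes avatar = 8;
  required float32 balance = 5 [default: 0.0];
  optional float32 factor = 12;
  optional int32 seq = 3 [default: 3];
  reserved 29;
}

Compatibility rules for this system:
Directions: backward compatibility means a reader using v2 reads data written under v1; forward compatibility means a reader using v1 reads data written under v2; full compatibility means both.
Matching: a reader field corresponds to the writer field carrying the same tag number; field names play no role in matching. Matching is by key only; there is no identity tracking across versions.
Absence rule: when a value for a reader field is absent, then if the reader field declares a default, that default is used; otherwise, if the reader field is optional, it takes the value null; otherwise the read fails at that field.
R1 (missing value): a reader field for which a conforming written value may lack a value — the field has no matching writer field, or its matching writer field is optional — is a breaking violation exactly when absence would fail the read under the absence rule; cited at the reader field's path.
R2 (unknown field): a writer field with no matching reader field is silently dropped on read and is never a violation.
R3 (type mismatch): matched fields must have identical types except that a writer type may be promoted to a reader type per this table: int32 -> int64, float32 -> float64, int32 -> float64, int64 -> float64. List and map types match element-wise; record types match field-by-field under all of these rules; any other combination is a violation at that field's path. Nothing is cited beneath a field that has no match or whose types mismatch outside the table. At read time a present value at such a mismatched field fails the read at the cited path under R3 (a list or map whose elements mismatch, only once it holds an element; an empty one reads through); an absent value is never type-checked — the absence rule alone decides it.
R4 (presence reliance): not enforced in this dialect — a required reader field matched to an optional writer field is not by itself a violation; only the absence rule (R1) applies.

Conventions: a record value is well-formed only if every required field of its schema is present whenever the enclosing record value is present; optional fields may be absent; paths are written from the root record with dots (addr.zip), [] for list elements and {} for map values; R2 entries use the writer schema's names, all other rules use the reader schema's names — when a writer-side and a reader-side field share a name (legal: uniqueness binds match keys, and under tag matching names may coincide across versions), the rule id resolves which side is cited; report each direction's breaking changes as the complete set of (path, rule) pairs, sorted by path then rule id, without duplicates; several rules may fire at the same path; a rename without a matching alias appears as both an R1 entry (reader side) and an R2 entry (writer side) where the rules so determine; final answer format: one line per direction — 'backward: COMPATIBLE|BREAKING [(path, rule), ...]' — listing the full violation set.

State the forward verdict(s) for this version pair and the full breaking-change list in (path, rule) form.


forward: COMPATIBLE []

in Profile below, arrows point writer -> reader
forward on Profile — v1 reading data written by v2:
  float32 -> float32, writer optional: latitude aligns to latitude
  int64 -> int64, writer required: version aligns to version
  string -> string, writer optional: city aligns to city
  bytes -> bytes, writer optional: avatar aligns to avatar
  float32 -> float32, writer required: balance aligns to balance
  float32 -> float32, writer optional: factor aligns to factor
  int32 -> int32, writer optional: seq aligns to seq
  writer field blob has no reader counterpart
  writer field score has no reader counterpart
  nothing fires on Profile: forward is COMPATIBLE
diffs on Profile not affecting the asked answer:
  added field score to record Profile: required float32, tag 17, default 3.75 (in v2 it sits immediately before avatar) -> no rule fires on it in Profile's dialect; the asked verdict holds
  added field blob to record Profile: required bytes, tag 38, default 0x1A2B (in v2 it sits immediately before version) -> no rule fires on it in Profile's dialect; the asked verdict holds


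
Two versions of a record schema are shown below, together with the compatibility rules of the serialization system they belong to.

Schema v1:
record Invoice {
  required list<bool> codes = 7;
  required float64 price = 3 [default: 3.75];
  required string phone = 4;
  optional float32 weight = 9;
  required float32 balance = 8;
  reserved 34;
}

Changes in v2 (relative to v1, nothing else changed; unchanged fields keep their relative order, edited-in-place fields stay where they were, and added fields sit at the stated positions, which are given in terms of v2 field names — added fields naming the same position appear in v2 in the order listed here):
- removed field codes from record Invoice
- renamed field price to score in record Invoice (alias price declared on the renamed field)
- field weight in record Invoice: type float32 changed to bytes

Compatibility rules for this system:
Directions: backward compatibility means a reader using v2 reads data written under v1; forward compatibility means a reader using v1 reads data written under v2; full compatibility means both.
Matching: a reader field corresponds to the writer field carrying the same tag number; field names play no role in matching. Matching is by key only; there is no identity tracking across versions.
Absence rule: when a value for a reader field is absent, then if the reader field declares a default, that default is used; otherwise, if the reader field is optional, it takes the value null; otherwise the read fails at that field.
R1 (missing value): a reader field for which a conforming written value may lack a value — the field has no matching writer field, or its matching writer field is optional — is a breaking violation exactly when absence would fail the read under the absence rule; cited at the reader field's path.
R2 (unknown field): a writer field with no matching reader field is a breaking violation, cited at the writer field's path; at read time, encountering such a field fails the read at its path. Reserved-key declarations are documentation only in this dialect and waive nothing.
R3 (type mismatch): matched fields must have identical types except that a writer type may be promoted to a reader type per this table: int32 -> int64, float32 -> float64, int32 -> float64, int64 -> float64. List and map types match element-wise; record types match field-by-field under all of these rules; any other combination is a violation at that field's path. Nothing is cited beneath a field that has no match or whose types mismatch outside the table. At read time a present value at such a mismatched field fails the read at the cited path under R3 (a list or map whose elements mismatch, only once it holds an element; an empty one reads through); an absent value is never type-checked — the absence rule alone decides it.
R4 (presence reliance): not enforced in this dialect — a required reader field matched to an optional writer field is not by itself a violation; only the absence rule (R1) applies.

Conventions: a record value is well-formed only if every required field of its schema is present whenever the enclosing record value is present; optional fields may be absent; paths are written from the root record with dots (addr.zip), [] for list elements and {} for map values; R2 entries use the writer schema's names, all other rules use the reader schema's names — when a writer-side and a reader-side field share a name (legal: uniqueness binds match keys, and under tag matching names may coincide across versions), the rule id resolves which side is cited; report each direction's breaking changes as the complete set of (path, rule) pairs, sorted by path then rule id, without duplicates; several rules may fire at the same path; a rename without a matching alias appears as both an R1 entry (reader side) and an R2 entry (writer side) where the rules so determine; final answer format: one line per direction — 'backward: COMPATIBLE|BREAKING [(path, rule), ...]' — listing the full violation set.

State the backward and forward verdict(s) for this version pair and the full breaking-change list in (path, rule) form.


backward: BREAKING [(codes, R2), (weight, R3)]; forward: BREAKING [(codes, R1), (weight, R3)]

arrows below run writer -> reader for Invoice
backward analysis of Invoice with v2 as reader and v1 as writer:
  score: paired with writer price (float64 -> float64; writer required)
  phone: paired with writer phone (string -> string; writer required)
  weight: paired with writer weight (float32 -> bytes; writer optional)
  balance: paired with writer balance (float32 -> float32; writer required)
  leftover writer field: codes
  R2 fires at codes
  R3 fires at weight
  => backward verdict for Invoice: BREAKING, 2 violation(s)
forward analysis of Invoice with v1 as reader and v2 as writer:
  codes: no writer-side match
  price: paired with writer score (float64 -> float64; writer required)
  phone: paired with writer phone (string -> string; writer required)
  weight: paired with writer weight (bytes -> float32; writer optional)
  balance: paired with writer balance (float32 -> float32; writer required)
  R1 fires at codes
  R3 fires at weight
  => forward verdict for Invoice: BREAKING, 2 violation(s)


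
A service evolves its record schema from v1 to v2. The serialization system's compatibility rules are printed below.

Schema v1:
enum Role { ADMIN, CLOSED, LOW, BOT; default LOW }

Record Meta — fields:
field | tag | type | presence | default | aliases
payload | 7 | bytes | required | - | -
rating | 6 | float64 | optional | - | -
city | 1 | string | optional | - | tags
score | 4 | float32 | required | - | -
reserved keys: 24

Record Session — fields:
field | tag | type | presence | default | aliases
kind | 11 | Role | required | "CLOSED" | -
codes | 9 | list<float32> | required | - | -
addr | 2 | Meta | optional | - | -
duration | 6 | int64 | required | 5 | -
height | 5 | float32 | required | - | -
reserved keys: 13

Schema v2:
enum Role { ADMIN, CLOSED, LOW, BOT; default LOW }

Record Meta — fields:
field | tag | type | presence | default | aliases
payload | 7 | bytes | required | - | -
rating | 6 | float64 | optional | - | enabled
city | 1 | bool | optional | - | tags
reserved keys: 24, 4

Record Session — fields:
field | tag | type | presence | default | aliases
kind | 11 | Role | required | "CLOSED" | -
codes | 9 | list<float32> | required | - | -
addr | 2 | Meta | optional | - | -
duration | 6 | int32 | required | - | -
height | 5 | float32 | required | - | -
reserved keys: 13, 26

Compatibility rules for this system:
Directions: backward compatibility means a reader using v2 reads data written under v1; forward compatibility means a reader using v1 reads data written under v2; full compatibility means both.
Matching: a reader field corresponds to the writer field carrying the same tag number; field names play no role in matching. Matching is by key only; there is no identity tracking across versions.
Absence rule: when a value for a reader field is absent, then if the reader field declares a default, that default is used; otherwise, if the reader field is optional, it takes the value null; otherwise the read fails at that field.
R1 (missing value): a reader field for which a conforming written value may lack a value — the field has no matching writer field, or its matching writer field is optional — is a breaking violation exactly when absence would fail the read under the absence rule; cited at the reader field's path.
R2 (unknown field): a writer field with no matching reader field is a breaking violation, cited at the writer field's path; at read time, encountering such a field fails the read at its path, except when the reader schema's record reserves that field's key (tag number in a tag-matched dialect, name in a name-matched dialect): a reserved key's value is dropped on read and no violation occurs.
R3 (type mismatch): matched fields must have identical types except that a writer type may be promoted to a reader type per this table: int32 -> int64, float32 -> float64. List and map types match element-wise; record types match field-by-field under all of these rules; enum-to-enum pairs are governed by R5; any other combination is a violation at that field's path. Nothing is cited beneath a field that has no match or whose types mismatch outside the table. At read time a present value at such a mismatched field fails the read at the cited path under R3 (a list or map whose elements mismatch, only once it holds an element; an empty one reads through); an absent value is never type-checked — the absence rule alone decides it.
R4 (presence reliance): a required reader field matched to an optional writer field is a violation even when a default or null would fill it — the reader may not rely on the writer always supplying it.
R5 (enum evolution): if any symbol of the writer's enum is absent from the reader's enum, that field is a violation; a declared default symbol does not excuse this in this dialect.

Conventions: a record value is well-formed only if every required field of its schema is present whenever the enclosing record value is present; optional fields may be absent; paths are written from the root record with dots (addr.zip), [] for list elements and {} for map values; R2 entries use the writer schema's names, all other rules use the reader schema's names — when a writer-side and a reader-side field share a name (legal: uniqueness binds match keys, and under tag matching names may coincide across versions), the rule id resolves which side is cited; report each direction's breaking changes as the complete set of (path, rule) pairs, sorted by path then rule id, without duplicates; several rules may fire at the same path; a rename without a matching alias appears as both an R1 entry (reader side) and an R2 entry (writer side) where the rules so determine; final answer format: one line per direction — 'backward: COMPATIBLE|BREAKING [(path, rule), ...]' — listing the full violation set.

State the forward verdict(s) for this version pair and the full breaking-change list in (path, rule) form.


forward: BREAKING [(addr.city, R3), (addr.score, R1)]

arrows below run writer -> reader for Session
checking forward for Session: reader v1 against writer v2:
  writer required, Role -> Role: reader kind maps from writer kind
  writer required, list<float32> -> list<float32>: reader codes maps from writer codes
  writer optional, Meta -> Meta: reader addr maps from writer addr
  writer required, int32 -> int64: reader duration maps from writer duration
  writer required, float32 -> float32: reader height maps from writer height
  writer required, bytes -> bytes: reader addr.payload maps from writer addr.payload
  writer optional, float64 -> float64: reader addr.rating maps from writer addr.rating
  writer optional, bool -> string: reader addr.city maps from writer addr.city
  addr.score has no writer counterpart
  breaking: (addr.city, R3)
  breaking: (addr.score, R1)
  => forward: BREAKING (2)
the rest of the Session diff is inert for this question:
  field duration in record Session: type int64 changed to int32 (its default is dropped) -> matters only for Session's backward compatibility — outside the asked direction
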